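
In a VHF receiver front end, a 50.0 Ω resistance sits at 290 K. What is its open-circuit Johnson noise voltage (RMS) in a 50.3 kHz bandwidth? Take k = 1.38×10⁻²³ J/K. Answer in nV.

201 nV

V_n = √(4kTRB)
4kTRB = 4 × 1.38×10⁻²³ × 290 × 5.00×10¹ × 5.03×10⁴ = 4.03×10⁻¹⁴ V²
V_n = √(4.03×10⁻¹⁴) = 2.01×10⁻⁷ V = 201 nV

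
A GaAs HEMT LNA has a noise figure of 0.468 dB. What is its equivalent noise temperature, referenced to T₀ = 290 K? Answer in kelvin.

F = 10^(0.468/10) = 1.11378
T_e = (F − 1)·T₀ = (1.11378 − 1) × 290 = 33.0 K

33.0 K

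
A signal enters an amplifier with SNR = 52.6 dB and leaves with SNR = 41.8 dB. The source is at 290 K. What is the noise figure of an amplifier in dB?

NF (dB) = SNR_in(dB) − SNR_out(dB) when the source is at T₀
NF = 52.6 − 41.8 = 10.8 dB

10.8 dB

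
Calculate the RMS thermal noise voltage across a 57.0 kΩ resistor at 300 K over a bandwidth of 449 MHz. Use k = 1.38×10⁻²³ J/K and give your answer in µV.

V_n = √(4kTRB)
4kTRB = 4 × 1.38×10⁻²³ × 300 × 5.70×10⁴ × 4.49×10⁸ = 4.24×10⁻⁷ V²
V_n = √(4.24×10⁻⁷) = 6.51×10⁻⁴ V = 651 µV

651 µV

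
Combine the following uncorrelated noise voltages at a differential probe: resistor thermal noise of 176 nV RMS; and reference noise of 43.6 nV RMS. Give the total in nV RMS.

Uncorrelated sources add in power (mean-square): V_tot = √(ΣV_i²)
V_tot = √[(1.76×10⁻⁷)² + (4.36×10⁻⁸)²] = 1.81×10⁻⁷ V = 181 nV

181 nV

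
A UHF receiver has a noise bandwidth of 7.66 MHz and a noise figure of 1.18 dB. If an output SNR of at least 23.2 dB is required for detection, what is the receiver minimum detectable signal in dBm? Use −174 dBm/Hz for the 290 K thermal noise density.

Sensitivity = −174 + 10 log₁₀(B) + NF + SNR_min
= −174 + 68.84 + 1.18 + 23.2
= −80.78 dBm → −80.8 dBm

−80.8 dBm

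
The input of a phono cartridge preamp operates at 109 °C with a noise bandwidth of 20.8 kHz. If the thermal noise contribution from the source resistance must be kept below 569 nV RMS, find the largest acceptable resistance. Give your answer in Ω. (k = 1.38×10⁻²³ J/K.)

T = 109 °C + 273.15 = 382.15 K
Johnson–Nyquist: V_n = √(4kTRB) ⇒ R = V_n² / (4kTB)
4kTB = 4 × 1.38×10⁻²³ × 382.15 × 2.08×10⁴ = 4.39×10⁻¹⁶
R = (5.69×10⁻⁷)² / 4.39×10⁻¹⁶ = 7.38×10² Ω = 738 Ω

738 Ω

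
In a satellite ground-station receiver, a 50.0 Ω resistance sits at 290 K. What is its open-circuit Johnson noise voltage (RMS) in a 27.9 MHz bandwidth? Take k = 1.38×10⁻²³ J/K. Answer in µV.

4.73 µV

V_n = √(4kTRB)
4kTRB = 4 × 1.38×10⁻²³ × 290 × 5.00×10¹ × 2.79×10⁷ = 2.23×10⁻¹¹ V²
V_n = √(2.23×10⁻¹¹) = 4.73×10⁻⁶ V = 4.73 µV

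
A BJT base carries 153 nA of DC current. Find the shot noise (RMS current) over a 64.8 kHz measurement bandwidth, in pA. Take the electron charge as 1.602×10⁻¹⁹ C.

I_n = √(2qI·B)
2qI·B = 2 × 1.602×10⁻¹⁹ × 1.53×10⁻⁷ × 6.48×10⁴ = 3.18×10⁻²¹ A²
I_n = √(3.18×10⁻²¹) = 5.64×10⁻¹¹ A = 56.4 pA

56.4 pA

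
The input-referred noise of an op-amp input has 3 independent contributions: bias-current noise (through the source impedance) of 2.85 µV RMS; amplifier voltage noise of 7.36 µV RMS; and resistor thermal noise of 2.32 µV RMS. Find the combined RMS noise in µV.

8.23 µV

Uncorrelated sources add in power (mean-square): V_tot = √(ΣV_i²)
V_tot = √[(2.85×10⁻⁶)² + (7.36×10⁻⁶)² + (2.32×10⁻⁶)²] = 8.23×10⁻⁶ V = 8.23 µV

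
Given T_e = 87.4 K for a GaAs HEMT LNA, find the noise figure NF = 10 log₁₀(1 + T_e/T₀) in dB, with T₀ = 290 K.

F = 1 + T_e/T₀ = 1 + 87.4/290 = 1.30138
NF = 10 log₁₀(1.30138) = 1.14 dB

1.14 dB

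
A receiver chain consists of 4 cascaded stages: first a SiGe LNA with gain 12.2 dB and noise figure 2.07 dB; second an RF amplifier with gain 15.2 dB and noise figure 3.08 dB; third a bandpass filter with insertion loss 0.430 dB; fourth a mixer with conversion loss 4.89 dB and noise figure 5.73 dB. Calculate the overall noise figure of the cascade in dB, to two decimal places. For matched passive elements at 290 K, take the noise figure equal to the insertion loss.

2.25 dB

Convert to linear (a loss of L dB is a gain of −L dB): F_i = 10^(NF_i/10), G_i = 10^(G_i,dB/10)
  Stage 1: F_1 = 10^(2.07/10) = 1.611, G_1 = 10^(12.2/10) = 16.60
  Stage 2: F_2 = 10^(3.08/10) = 2.032, G_2 = 10^(15.2/10) = 33.11
  Stage 3: F_3 = 10^(0.430/10) = 1.104, G_3 = 10^(−0.430/10) = 0.9057
  Stage 4: F_4 = 10^(5.73/10) = 3.741, G_4 = 10^(−4.89/10) = 0.3243
Friis cascade:
  F = 1.611 + (2.032 − 1)/16.60 + (1.104 − 1)/549.5 + (3.741 − 1)/497.7 = 1.679
NF = 10 log₁₀(1.679) = 2.25 dB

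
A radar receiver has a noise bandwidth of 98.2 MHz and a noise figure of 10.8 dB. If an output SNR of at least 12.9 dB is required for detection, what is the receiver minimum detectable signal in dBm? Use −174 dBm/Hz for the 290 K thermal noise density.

−70.4 dBm

Sensitivity = −174 + 10 log₁₀(B) + NF + SNR_min
= −174 + 79.92 + 10.8 + 12.9
= −70.38 dBm → −70.4 dBm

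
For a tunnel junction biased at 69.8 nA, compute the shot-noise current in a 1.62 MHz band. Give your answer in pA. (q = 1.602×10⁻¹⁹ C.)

190 pA

I_n = √(2qI·B)
2qI·B = 2 × 1.602×10⁻¹⁹ × 6.98×10⁻⁸ × 1.62×10⁶ = 3.62×10⁻²⁰ A²
I_n = √(3.62×10⁻²⁰) = 1.90×10⁻¹⁰ A = 190 pA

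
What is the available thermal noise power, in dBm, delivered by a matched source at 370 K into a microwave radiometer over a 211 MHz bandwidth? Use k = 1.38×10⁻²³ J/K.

P_n = kTB = 1.38×10⁻²³ × 370 × 2.11×10⁸ = 1.08×10⁻¹² W
In dBm: 10 log₁₀(1.08×10⁻¹² / 10⁻³) = −89.7 dBm

−89.7 dBm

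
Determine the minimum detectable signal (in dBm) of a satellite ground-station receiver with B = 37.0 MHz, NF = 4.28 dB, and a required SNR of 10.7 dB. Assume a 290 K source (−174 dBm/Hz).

Sensitivity = −174 + 10 log₁₀(B) + NF + SNR_min
= −174 + 75.68 + 4.28 + 10.7
= −83.34 dBm → −83.3 dBm

−83.3 dBm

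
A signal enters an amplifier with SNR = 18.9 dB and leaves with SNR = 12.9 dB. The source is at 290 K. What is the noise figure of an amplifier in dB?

6.0 dB

NF (dB) = SNR_in(dB) − SNR_out(dB) when the source is at T₀
NF = 18.9 − 12.9 = 6.0 dB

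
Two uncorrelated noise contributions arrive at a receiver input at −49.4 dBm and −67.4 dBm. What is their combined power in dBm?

Convert to linear, add, convert back:
P₁ = 1.15×10⁻⁸ W, P₂ = 1.82×10⁻¹⁰ W
P_tot = 1.17×10⁻⁸ W → 10 log₁₀(P_tot / 10⁻³) = −49.3 dBm

−49.3 dBm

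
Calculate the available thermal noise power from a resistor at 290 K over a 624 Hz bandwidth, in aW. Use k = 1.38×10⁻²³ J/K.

2.50 aW

P_n = kTB = 1.38×10⁻²³ × 290 × 6.24×10² = 2.50×10⁻¹⁸ W = 2.50 aW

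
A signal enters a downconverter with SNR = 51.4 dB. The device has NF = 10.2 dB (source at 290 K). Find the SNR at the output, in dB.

By definition F = SNR_in/SNR_out, so in dB: SNR_out = SNR_in − NF
SNR_out = 51.4 − 10.2 = 41.2 dB

41.2 dB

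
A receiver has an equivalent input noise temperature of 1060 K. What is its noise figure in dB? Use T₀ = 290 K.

F = 1 + T_e/T₀ = 1 + 1060/290 = 4.65517
NF = 10 log₁₀(4.65517) = 6.68 dB

6.68 dB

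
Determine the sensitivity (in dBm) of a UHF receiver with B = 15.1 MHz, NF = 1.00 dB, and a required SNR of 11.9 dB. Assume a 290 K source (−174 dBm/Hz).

Sensitivity = −174 + 10 log₁₀(B) + NF + SNR_min
= −174 + 71.79 + 1.00 + 11.9
= −89.31 dBm → −89.3 dBm

−89.3 dBm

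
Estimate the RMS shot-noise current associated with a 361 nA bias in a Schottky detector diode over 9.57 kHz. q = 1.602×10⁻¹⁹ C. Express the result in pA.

I_n = √(2qI·B)
2qI·B = 2 × 1.602×10⁻¹⁹ × 3.61×10⁻⁷ × 9.57×10³ = 1.11×10⁻²¹ A²
I_n = √(1.11×10⁻²¹) = 3.33×10⁻¹¹ A = 33.3 pA

33.3 pA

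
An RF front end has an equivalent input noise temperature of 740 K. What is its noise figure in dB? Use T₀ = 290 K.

5.50 dB

F = 1 + T_e/T₀ = 1 + 740/290 = 3.55172
NF = 10 log₁₀(3.55172) = 5.50 dB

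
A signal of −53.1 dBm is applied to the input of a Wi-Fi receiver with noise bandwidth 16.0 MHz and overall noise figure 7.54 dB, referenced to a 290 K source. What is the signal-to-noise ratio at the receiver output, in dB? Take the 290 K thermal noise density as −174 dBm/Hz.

41.3 dB

Noise floor: N = −174 + 10 log₁₀(B) + NF
10 log₁₀(1.60×10⁷) = 72.04 dB
N = −174 + 72.04 + 7.54 = −94.42 dBm
SNR = P_sig − N = −53.1 − (−94.42) = 41.32 dB → 41.3 dB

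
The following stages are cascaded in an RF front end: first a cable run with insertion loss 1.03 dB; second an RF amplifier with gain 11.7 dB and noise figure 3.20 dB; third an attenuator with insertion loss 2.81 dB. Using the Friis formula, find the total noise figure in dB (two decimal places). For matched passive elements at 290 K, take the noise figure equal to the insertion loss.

Convert to linear (a loss of L dB is a gain of −L dB): F_i = 10^(NF_i/10), G_i = 10^(G_i,dB/10)
  Stage 1: F_1 = 10^(1.03/10) = 1.268, G_1 = 10^(−1.03/10) = 0.7889
  Stage 2: F_2 = 10^(3.20/10) = 2.089, G_2 = 10^(11.7/10) = 14.79
  Stage 3: F_3 = 10^(2.81/10) = 1.910, G_3 = 10^(−2.81/10) = 0.5236
Friis cascade:
  F = 1.268 + (2.089 − 1)/0.7889 + (1.910 − 1)/11.67 = 2.726
NF = 10 log₁₀(2.726) = 4.36 dB

4.36 dB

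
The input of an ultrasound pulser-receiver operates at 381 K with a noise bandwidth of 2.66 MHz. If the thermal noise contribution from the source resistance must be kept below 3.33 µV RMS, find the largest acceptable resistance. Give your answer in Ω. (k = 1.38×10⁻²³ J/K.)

198 Ω

Johnson–Nyquist: V_n = √(4kTRB) ⇒ R = V_n² / (4kTB)
4kTB = 4 × 1.38×10⁻²³ × 381 × 2.66×10⁶ = 5.59×10⁻¹⁴
R = (3.33×10⁻⁶)² / 5.59×10⁻¹⁴ = 1.98×10² Ω = 198 Ω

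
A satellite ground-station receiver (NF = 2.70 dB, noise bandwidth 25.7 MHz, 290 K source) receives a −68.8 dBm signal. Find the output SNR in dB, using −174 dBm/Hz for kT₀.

28.4 dB

Noise floor: N = −174 + 10 log₁₀(B) + NF
10 log₁₀(2.57×10⁷) = 74.1 dB
N = −174 + 74.1 + 2.70 = −97.20 dBm
SNR = P_sig − N = −68.8 − (−97.20) = 28.40 dB → 28.4 dB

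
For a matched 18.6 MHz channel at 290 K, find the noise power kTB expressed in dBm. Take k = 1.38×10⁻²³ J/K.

−101.3 dBm

P_n = kTB = 1.38×10⁻²³ × 290 × 1.86×10⁷ = 7.44×10⁻¹⁴ W
In dBm: 10 log₁₀(7.44×10⁻¹⁴ / 10⁻³) = −101.3 dBm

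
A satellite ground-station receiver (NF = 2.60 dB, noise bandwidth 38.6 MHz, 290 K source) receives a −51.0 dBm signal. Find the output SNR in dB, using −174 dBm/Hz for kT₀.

Noise floor: N = −174 + 10 log₁₀(B) + NF
10 log₁₀(3.86×10⁷) = 75.87 dB
N = −174 + 75.87 + 2.60 = −95.53 dBm
SNR = P_sig − N = −51.0 − (−95.53) = 44.53 dB → 44.5 dB

44.5 dB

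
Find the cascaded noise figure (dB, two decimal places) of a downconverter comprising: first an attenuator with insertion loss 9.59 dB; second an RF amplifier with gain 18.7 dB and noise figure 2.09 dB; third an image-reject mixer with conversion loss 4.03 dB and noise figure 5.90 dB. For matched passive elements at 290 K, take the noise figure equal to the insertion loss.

11.78 dB

Convert to linear (a loss of L dB is a gain of −L dB): F_i = 10^(NF_i/10), G_i = 10^(G_i,dB/10)
  Stage 1: F_1 = 10^(9.59/10) = 9.099, G_1 = 10^(−9.59/10) = 0.1099
  Stage 2: F_2 = 10^(2.09/10) = 1.618, G_2 = 10^(18.7/10) = 74.13
  Stage 3: F_3 = 10^(5.90/10) = 3.890, G_3 = 10^(−4.03/10) = 0.3954
Friis cascade:
  F = 9.099 + (1.618 − 1)/0.1099 + (3.890 − 1)/8.147 = 15.08
NF = 10 log₁₀(15.08) = 11.78 dB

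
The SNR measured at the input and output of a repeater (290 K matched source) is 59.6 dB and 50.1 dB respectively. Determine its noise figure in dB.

9.5 dB

NF (dB) = SNR_in(dB) − SNR_out(dB) when the source is at T₀
NF = 59.6 − 50.1 = 9.5 dB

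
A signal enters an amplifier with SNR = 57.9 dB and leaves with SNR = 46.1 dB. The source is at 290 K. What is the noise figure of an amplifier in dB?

11.8 dB

NF (dB) = SNR_in(dB) − SNR_out(dB) when the source is at T₀
NF = 57.9 − 46.1 = 11.8 dB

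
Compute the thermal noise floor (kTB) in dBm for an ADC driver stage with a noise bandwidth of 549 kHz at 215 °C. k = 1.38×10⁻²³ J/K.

−114.3 dBm

T = 215 °C + 273.15 = 488.15 K
P_n = kTB = 1.38×10⁻²³ × 488.15 × 5.49×10⁵ = 3.70×10⁻¹⁵ W
In dBm: 10 log₁₀(3.70×10⁻¹⁵ / 10⁻³) = −114.3 dBm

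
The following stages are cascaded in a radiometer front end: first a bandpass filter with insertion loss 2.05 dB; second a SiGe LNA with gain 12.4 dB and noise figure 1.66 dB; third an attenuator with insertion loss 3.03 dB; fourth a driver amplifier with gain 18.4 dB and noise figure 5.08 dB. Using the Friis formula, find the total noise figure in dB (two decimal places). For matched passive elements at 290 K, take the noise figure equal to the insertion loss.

Convert to linear (a loss of L dB is a gain of −L dB): F_i = 10^(NF_i/10), G_i = 10^(G_i,dB/10)
  Stage 1: F_1 = 10^(2.05/10) = 1.603, G_1 = 10^(−2.05/10) = 0.6237
  Stage 2: F_2 = 10^(1.66/10) = 1.466, G_2 = 10^(12.4/10) = 17.38
  Stage 3: F_3 = 10^(3.03/10) = 2.009, G_3 = 10^(−3.03/10) = 0.4977
  Stage 4: F_4 = 10^(5.08/10) = 3.221, G_4 = 10^(18.4/10) = 69.18
Friis cascade:
  F = 1.603 + (1.466 − 1)/0.6237 + (2.009 − 1)/10.84 + (3.221 − 1)/5.395 = 2.854
NF = 10 log₁₀(2.854) = 4.56 dB

4.56 dB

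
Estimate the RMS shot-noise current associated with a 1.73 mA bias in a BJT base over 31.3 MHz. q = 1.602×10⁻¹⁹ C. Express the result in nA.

I_n = √(2qI·B)
2qI·B = 2 × 1.602×10⁻¹⁹ × 1.73×10⁻³ × 3.13×10⁷ = 1.73×10⁻¹⁴ A²
I_n = √(1.73×10⁻¹⁴) = 1.32×10⁻⁷ A = 132 nA

132 nA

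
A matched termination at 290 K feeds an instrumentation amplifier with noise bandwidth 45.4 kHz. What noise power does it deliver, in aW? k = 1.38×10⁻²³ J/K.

P_n = kTB = 1.38×10⁻²³ × 290 × 4.54×10⁴ = 1.82×10⁻¹⁶ W = 182 aW

182 aW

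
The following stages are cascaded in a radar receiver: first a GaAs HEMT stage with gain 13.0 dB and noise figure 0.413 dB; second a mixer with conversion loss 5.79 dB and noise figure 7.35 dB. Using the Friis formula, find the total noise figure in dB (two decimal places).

1.21 dB

Convert to linear (a loss of L dB is a gain of −L dB): F_i = 10^(NF_i/10), G_i = 10^(G_i,dB/10)
  Stage 1: F_1 = 10^(0.413/10) = 1.100, G_1 = 10^(13.0/10) = 19.95
  Stage 2: F_2 = 10^(7.35/10) = 5.433, G_2 = 10^(−5.79/10) = 0.2636
Friis cascade:
  F = 1.100 + (5.433 − 1)/19.95 = 1.322
NF = 10 log₁₀(1.322) = 1.21 dB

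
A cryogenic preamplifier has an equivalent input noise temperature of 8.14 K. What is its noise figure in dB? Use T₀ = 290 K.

0.120 dB

F = 1 + T_e/T₀ = 1 + 8.14/290 = 1.02807
NF = 10 log₁₀(1.02807) = 0.120 dB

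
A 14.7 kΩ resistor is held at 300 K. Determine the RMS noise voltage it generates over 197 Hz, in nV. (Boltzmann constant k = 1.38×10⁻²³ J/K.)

V_n = √(4kTRB)
4kTRB = 4 × 1.38×10⁻²³ × 300 × 1.47×10⁴ × 1.97×10² = 4.80×10⁻¹⁴ V²
V_n = √(4.80×10⁻¹⁴) = 2.19×10⁻⁷ V = 219 nV

219 nV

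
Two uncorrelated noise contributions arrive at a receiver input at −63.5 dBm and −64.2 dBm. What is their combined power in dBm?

−60.8 dBm

Convert to linear, add, convert back:
P₁ = 4.47×10⁻¹⁰ W, P₂ = 3.80×10⁻¹⁰ W
P_tot = 8.27×10⁻¹⁰ W → 10 log₁₀(P_tot / 10⁻³) = −60.8 dBm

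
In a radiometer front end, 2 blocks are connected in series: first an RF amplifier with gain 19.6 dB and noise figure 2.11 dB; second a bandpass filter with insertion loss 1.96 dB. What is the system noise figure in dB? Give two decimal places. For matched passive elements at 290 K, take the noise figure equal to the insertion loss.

2.13 dB

Convert to linear (a loss of L dB is a gain of −L dB): F_i = 10^(NF_i/10), G_i = 10^(G_i,dB/10)
  Stage 1: F_1 = 10^(2.11/10) = 1.626, G_1 = 10^(19.6/10) = 91.20
  Stage 2: F_2 = 10^(1.96/10) = 1.570, G_2 = 10^(−1.96/10) = 0.6368
Friis cascade:
  F = 1.626 + (1.570 − 1)/91.20 = 1.632
NF = 10 log₁₀(1.632) = 2.13 dB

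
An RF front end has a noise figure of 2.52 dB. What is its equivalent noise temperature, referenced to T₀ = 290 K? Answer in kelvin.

228 K

F = 10^(2.52/10) = 1.78649
T_e = (F − 1)·T₀ = (1.78649 − 1) × 290 = 228 K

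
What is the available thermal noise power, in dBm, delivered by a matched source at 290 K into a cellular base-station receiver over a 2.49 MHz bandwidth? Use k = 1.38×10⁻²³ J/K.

−110.0 dBm

P_n = kTB = 1.38×10⁻²³ × 290 × 2.49×10⁶ = 9.96×10⁻¹⁵ W
In dBm: 10 log₁₀(9.96×10⁻¹⁵ / 10⁻³) = −110.0 dBm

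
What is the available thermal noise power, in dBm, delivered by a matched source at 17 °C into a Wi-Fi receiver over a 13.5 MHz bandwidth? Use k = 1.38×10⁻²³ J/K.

−102.7 dBm

T = 17 °C + 273.15 = 290.15 K
P_n = kTB = 1.38×10⁻²³ × 290.15 × 1.35×10⁷ = 5.41×10⁻¹⁴ W
In dBm: 10 log₁₀(5.41×10⁻¹⁴ / 10⁻³) = −102.7 dBm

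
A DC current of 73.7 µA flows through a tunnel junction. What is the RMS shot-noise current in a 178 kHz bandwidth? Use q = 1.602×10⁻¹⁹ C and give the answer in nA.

I_n = √(2qI·B)
2qI·B = 2 × 1.602×10⁻¹⁹ × 7.37×10⁻⁵ × 1.78×10⁵ = 4.20×10⁻¹⁸ A²
I_n = √(4.20×10⁻¹⁸) = 2.05×10⁻⁹ A = 2.05 nA

2.05 nA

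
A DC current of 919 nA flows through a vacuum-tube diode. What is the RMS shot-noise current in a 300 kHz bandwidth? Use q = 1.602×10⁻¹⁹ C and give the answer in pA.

I_n = √(2qI·B)
2qI·B = 2 × 1.602×10⁻¹⁹ × 9.19×10⁻⁷ × 3.00×10⁵ = 8.83×10⁻²⁰ A²
I_n = √(8.83×10⁻²⁰) = 2.97×10⁻¹⁰ A = 297 pA

297 pA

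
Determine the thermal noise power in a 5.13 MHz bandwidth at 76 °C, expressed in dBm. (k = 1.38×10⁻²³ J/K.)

−106.1 dBm

T = 76 °C + 273.15 = 349.15 K
P_n = kTB = 1.38×10⁻²³ × 349.15 × 5.13×10⁶ = 2.47×10⁻¹⁴ W
In dBm: 10 log₁₀(2.47×10⁻¹⁴ / 10⁻³) = −106.1 dBm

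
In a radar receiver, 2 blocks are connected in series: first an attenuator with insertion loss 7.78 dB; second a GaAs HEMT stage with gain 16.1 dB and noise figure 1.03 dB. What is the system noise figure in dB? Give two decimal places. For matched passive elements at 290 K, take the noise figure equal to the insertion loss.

Convert to linear (a loss of L dB is a gain of −L dB): F_i = 10^(NF_i/10), G_i = 10^(G_i,dB/10)
  Stage 1: F_1 = 10^(7.78/10) = 5.998, G_1 = 10^(−7.78/10) = 0.1667
  Stage 2: F_2 = 10^(1.03/10) = 1.268, G_2 = 10^(16.1/10) = 40.74
Friis cascade:
  F = 5.998 + (1.268 − 1)/0.1667 = 7.603
NF = 10 log₁₀(7.603) = 8.81 dB

8.81 dB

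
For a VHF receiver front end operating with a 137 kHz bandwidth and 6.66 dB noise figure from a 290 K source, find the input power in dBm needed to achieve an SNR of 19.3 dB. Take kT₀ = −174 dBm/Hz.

Sensitivity = −174 + 10 log₁₀(B) + NF + SNR_min
= −174 + 51.37 + 6.66 + 19.3
= −96.67 dBm → −96.7 dBm

−96.7 dBm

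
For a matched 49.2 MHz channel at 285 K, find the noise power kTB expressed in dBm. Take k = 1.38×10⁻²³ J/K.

−97.1 dBm

P_n = kTB = 1.38×10⁻²³ × 285 × 4.92×10⁷ = 1.94×10⁻¹³ W
In dBm: 10 log₁₀(1.94×10⁻¹³ / 10⁻³) = −97.1 dBm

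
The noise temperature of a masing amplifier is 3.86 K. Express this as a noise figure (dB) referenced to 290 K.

0.057 dB

F = 1 + T_e/T₀ = 1 + 3.86/290 = 1.01331
NF = 10 log₁₀(1.01331) = 0.057 dB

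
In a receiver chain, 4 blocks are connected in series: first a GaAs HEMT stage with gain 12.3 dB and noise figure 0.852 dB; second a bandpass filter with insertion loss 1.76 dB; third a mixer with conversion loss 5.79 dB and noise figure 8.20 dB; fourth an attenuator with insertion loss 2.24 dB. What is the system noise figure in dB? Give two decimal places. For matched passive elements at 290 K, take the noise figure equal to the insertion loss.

Convert to linear (a loss of L dB is a gain of −L dB): F_i = 10^(NF_i/10), G_i = 10^(G_i,dB/10)
  Stage 1: F_1 = 10^(0.852/10) = 1.217, G_1 = 10^(12.3/10) = 16.98
  Stage 2: F_2 = 10^(1.76/10) = 1.500, G_2 = 10^(−1.76/10) = 0.6668
  Stage 3: F_3 = 10^(8.20/10) = 6.607, G_3 = 10^(−5.79/10) = 0.2636
  Stage 4: F_4 = 10^(2.24/10) = 1.675, G_4 = 10^(−2.24/10) = 0.5970
Friis cascade:
  F = 1.217 + (1.500 − 1)/16.98 + (6.607 − 1)/11.32 + (1.675 − 1)/2.985 = 1.967
NF = 10 log₁₀(1.967) = 2.94 dB

2.94 dB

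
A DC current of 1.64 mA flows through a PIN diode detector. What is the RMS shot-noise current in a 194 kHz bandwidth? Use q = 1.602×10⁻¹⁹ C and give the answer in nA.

I_n = √(2qI·B)
2qI·B = 2 × 1.602×10⁻¹⁹ × 1.64×10⁻³ × 1.94×10⁵ = 1.02×10⁻¹⁶ A²
I_n = √(1.02×10⁻¹⁶) = 1.01×10⁻⁸ A = 10.1 nA

10.1 nA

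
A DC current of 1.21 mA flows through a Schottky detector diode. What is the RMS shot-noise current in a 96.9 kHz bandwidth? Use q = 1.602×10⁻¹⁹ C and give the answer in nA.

I_n = √(2qI·B)
2qI·B = 2 × 1.602×10⁻¹⁹ × 1.21×10⁻³ × 9.69×10⁴ = 3.76×10⁻¹⁷ A²
I_n = √(3.76×10⁻¹⁷) = 6.13×10⁻⁹ A = 6.13 nA

6.13 nA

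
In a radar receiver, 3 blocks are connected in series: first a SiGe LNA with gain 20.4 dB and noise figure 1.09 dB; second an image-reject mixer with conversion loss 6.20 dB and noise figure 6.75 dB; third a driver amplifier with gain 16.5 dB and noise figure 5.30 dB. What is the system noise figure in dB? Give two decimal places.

1.49 dB

Convert to linear (a loss of L dB is a gain of −L dB): F_i = 10^(NF_i/10), G_i = 10^(G_i,dB/10)
  Stage 1: F_1 = 10^(1.09/10) = 1.285, G_1 = 10^(20.4/10) = 109.6
  Stage 2: F_2 = 10^(6.75/10) = 4.732, G_2 = 10^(−6.20/10) = 0.2399
  Stage 3: F_3 = 10^(5.30/10) = 3.388, G_3 = 10^(16.5/10) = 44.67
Friis cascade:
  F = 1.285 + (4.732 − 1)/109.6 + (3.388 − 1)/26.30 = 1.410
NF = 10 log₁₀(1.410) = 1.49 dB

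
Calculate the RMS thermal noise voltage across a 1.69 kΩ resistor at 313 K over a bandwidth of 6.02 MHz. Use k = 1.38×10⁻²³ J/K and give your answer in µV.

13.3 µV

V_n = √(4kTRB)
4kTRB = 4 × 1.38×10⁻²³ × 313 × 1.69×10³ × 6.02×10⁶ = 1.76×10⁻¹⁰ V²
V_n = √(1.76×10⁻¹⁰) = 1.33×10⁻⁵ V = 13.3 µV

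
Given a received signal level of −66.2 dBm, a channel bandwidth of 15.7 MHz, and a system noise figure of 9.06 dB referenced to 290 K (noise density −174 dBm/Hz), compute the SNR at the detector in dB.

26.8 dB

Noise floor: N = −174 + 10 log₁₀(B) + NF
10 log₁₀(1.57×10⁷) = 71.96 dB
N = −174 + 71.96 + 9.06 = −92.98 dBm
SNR = P_sig − N = −66.2 − (−92.98) = 26.78 dB → 26.8 dB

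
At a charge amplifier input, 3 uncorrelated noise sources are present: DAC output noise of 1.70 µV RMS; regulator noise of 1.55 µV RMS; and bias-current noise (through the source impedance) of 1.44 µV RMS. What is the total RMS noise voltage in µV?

Uncorrelated sources add in power (mean-square): V_tot = √(ΣV_i²)
V_tot = √[(1.70×10⁻⁶)² + (1.55×10⁻⁶)² + (1.44×10⁻⁶)²] = 2.71×10⁻⁶ V = 2.71 µV

2.71 µV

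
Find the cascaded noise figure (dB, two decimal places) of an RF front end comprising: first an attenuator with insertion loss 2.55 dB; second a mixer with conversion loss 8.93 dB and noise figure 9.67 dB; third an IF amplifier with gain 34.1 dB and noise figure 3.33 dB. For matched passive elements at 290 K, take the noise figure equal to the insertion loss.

15.17 dB

Convert to linear (a loss of L dB is a gain of −L dB): F_i = 10^(NF_i/10), G_i = 10^(G_i,dB/10)
  Stage 1: F_1 = 10^(2.55/10) = 1.799, G_1 = 10^(−2.55/10) = 0.5559
  Stage 2: F_2 = 10^(9.67/10) = 9.268, G_2 = 10^(−8.93/10) = 0.1279
  Stage 3: F_3 = 10^(3.33/10) = 2.153, G_3 = 10^(34.1/10) = 2570
Friis cascade:
  F = 1.799 + (9.268 − 1)/0.5559 + (2.153 − 1)/0.07112 = 32.88
NF = 10 log₁₀(32.88) = 15.17 dB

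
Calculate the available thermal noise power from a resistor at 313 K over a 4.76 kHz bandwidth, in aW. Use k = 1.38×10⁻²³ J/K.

P_n = kTB = 1.38×10⁻²³ × 313 × 4.76×10³ = 2.06×10⁻¹⁷ W = 20.6 aW

20.6 aW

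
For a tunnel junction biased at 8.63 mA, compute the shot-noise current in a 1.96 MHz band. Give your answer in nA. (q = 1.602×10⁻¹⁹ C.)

I_n = √(2qI·B)
2qI·B = 2 × 1.602×10⁻¹⁹ × 8.63×10⁻³ × 1.96×10⁶ = 5.42×10⁻¹⁵ A²
I_n = √(5.42×10⁻¹⁵) = 7.36×10⁻⁸ A = 73.6 nA

73.6 nA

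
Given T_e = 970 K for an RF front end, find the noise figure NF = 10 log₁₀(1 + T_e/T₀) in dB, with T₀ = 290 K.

F = 1 + T_e/T₀ = 1 + 970/290 = 4.34483
NF = 10 log₁₀(4.34483) = 6.38 dB

6.38 dB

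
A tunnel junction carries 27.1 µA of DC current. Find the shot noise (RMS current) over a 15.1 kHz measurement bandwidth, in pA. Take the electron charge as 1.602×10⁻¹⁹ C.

362 pA

I_n = √(2qI·B)
2qI·B = 2 × 1.602×10⁻¹⁹ × 2.71×10⁻⁵ × 1.51×10⁴ = 1.31×10⁻¹⁹ A²
I_n = √(1.31×10⁻¹⁹) = 3.62×10⁻¹⁰ A = 362 pA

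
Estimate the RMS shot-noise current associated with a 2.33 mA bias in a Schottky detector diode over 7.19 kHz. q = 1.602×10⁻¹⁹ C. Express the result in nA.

2.32 nA

I_n = √(2qI·B)
2qI·B = 2 × 1.602×10⁻¹⁹ × 2.33×10⁻³ × 7.19×10³ = 5.37×10⁻¹⁸ A²
I_n = √(5.37×10⁻¹⁸) = 2.32×10⁻⁹ A = 2.32 nA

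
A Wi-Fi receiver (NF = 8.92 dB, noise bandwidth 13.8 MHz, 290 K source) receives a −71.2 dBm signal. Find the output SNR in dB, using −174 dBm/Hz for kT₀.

22.5 dB

Noise floor: N = −174 + 10 log₁₀(B) + NF
10 log₁₀(1.38×10⁷) = 71.4 dB
N = −174 + 71.4 + 8.92 = −93.68 dBm
SNR = P_sig − N = −71.2 − (−93.68) = 22.48 dB → 22.5 dB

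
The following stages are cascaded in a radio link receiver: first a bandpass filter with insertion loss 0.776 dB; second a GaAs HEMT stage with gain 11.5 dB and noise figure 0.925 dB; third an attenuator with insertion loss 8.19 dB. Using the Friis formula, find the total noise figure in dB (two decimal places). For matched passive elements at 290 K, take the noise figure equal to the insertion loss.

Convert to linear (a loss of L dB is a gain of −L dB): F_i = 10^(NF_i/10), G_i = 10^(G_i,dB/10)
  Stage 1: F_1 = 10^(0.776/10) = 1.196, G_1 = 10^(−0.776/10) = 0.8364
  Stage 2: F_2 = 10^(0.925/10) = 1.237, G_2 = 10^(11.5/10) = 14.13
  Stage 3: F_3 = 10^(8.19/10) = 6.592, G_3 = 10^(−8.19/10) = 0.1517
Friis cascade:
  F = 1.196 + (1.237 − 1)/0.8364 + (6.592 − 1)/11.81 = 1.953
NF = 10 log₁₀(1.953) = 2.91 dB

2.91 dB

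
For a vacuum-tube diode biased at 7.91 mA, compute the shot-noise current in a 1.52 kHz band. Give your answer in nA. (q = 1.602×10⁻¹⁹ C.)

I_n = √(2qI·B)
2qI·B = 2 × 1.602×10⁻¹⁹ × 7.91×10⁻³ × 1.52×10³ = 3.85×10⁻¹⁸ A²
I_n = √(3.85×10⁻¹⁸) = 1.96×10⁻⁹ A = 1.96 nA

1.96 nA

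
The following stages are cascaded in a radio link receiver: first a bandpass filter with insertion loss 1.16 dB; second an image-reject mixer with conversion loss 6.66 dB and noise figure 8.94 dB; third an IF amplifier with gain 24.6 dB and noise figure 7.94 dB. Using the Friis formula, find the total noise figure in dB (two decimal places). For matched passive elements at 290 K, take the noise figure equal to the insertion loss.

16.22 dB

Convert to linear (a loss of L dB is a gain of −L dB): F_i = 10^(NF_i/10), G_i = 10^(G_i,dB/10)
  Stage 1: F_1 = 10^(1.16/10) = 1.306, G_1 = 10^(−1.16/10) = 0.7656
  Stage 2: F_2 = 10^(8.94/10) = 7.834, G_2 = 10^(−6.66/10) = 0.2158
  Stage 3: F_3 = 10^(7.94/10) = 6.223, G_3 = 10^(24.6/10) = 288.4
Friis cascade:
  F = 1.306 + (7.834 − 1)/0.7656 + (6.223 − 1)/0.1652 = 41.85
NF = 10 log₁₀(41.85) = 16.22 dB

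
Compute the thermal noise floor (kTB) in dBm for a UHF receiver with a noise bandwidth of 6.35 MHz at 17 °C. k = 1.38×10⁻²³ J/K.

−105.9 dBm

T = 17 °C + 273.15 = 290.15 K
P_n = kTB = 1.38×10⁻²³ × 290.15 × 6.35×10⁶ = 2.54×10⁻¹⁴ W
In dBm: 10 log₁₀(2.54×10⁻¹⁴ / 10⁻³) = −105.9 dBm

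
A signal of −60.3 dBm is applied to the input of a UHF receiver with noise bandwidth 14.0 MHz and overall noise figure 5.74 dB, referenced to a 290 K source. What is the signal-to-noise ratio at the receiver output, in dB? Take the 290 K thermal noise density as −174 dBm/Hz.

36.5 dB

Noise floor: N = −174 + 10 log₁₀(B) + NF
10 log₁₀(1.40×10⁷) = 71.46 dB
N = −174 + 71.46 + 5.74 = −96.80 dBm
SNR = P_sig − N = −60.3 − (−96.80) = 36.50 dB → 36.5 dB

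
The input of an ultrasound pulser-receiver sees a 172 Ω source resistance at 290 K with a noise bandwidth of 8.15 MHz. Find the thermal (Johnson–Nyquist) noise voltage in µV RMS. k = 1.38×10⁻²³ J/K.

4.74 µV

V_n = √(4kTRB)
4kTRB = 4 × 1.38×10⁻²³ × 290 × 1.72×10² × 8.15×10⁶ = 2.24×10⁻¹¹ V²
V_n = √(2.24×10⁻¹¹) = 4.74×10⁻⁶ V = 4.74 µV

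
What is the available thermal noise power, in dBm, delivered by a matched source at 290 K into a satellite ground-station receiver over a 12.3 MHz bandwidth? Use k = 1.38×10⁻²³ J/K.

P_n = kTB = 1.38×10⁻²³ × 290 × 1.23×10⁷ = 4.92×10⁻¹⁴ W
In dBm: 10 log₁₀(4.92×10⁻¹⁴ / 10⁻³) = −103.1 dBm

−103.1 dBm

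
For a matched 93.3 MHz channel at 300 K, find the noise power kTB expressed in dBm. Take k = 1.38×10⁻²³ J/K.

P_n = kTB = 1.38×10⁻²³ × 300 × 9.33×10⁷ = 3.86×10⁻¹³ W
In dBm: 10 log₁₀(3.86×10⁻¹³ / 10⁻³) = −94.1 dBm

−94.1 dBm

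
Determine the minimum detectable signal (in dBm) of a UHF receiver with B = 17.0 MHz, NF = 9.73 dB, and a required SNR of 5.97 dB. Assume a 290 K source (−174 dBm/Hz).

−86.0 dBm

Sensitivity = −174 + 10 log₁₀(B) + NF + SNR_min
= −174 + 72.3 + 9.73 + 5.97
= −86.00 dBm → −86.0 dBm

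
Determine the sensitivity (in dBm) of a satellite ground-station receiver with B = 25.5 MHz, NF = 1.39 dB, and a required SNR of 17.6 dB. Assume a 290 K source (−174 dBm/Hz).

Sensitivity = −174 + 10 log₁₀(B) + NF + SNR_min
= −174 + 74.07 + 1.39 + 17.6
= −80.94 dBm → −80.9 dBm

−80.9 dBm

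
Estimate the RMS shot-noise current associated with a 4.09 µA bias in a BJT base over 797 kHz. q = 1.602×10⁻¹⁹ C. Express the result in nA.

1.02 nA

I_n = √(2qI·B)
2qI·B = 2 × 1.602×10⁻¹⁹ × 4.09×10⁻⁶ × 7.97×10⁵ = 1.04×10⁻¹⁸ A²
I_n = √(1.04×10⁻¹⁸) = 1.02×10⁻⁹ A = 1.02 nA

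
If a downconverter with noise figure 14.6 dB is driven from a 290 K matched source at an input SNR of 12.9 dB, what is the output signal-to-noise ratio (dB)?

−1.7 dB

By definition F = SNR_in/SNR_out, so in dB: SNR_out = SNR_in − NF
SNR_out = 12.9 − 14.6 = −1.7 dB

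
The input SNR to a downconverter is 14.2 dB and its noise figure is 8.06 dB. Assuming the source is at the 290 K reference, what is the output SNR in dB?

6.14 dB

By definition F = SNR_in/SNR_out, so in dB: SNR_out = SNR_in − NF
SNR_out = 14.2 − 8.06 = 6.14 dB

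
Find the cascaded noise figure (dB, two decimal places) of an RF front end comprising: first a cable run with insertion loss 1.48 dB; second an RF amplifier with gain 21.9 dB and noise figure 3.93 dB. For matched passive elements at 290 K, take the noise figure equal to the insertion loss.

5.41 dB

Convert to linear (a loss of L dB is a gain of −L dB): F_i = 10^(NF_i/10), G_i = 10^(G_i,dB/10)
  Stage 1: F_1 = 10^(1.48/10) = 1.406, G_1 = 10^(−1.48/10) = 0.7112
  Stage 2: F_2 = 10^(3.93/10) = 2.472, G_2 = 10^(21.9/10) = 154.9
Friis cascade:
  F = 1.406 + (2.472 − 1)/0.7112 = 3.475
NF = 10 log₁₀(3.475) = 5.41 dB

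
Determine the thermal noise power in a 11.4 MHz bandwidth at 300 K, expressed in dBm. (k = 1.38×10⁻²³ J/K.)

−103.3 dBm

P_n = kTB = 1.38×10⁻²³ × 300 × 1.14×10⁷ = 4.72×10⁻¹⁴ W
In dBm: 10 log₁₀(4.72×10⁻¹⁴ / 10⁻³) = −103.3 dBm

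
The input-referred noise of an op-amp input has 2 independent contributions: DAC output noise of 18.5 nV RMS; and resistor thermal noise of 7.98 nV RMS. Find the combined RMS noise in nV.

20.1 nV

Uncorrelated sources add in power (mean-square): V_tot = √(ΣV_i²)
V_tot = √[(1.85×10⁻⁸)² + (7.98×10⁻⁹)²] = 2.01×10⁻⁸ V = 20.1 nV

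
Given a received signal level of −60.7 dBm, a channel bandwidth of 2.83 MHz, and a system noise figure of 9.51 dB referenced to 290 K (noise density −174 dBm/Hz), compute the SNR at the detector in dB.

39.3 dB

Noise floor: N = −174 + 10 log₁₀(B) + NF
10 log₁₀(2.83×10⁶) = 64.52 dB
N = −174 + 64.52 + 9.51 = −99.97 dBm
SNR = P_sig − N = −60.7 − (−99.97) = 39.27 dB → 39.3 dB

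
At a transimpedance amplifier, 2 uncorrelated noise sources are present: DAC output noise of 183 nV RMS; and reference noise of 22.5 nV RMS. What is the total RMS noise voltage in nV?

Uncorrelated sources add in power (mean-square): V_tot = √(ΣV_i²)
V_tot = √[(1.83×10⁻⁷)² + (2.25×10⁻⁸)²] = 1.84×10⁻⁷ V = 184 nV

184 nV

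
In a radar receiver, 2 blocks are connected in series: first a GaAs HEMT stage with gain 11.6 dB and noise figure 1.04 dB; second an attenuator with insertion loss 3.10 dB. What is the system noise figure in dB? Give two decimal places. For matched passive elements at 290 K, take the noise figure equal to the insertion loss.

Convert to linear (a loss of L dB is a gain of −L dB): F_i = 10^(NF_i/10), G_i = 10^(G_i,dB/10)
  Stage 1: F_1 = 10^(1.04/10) = 1.271, G_1 = 10^(11.6/10) = 14.45
  Stage 2: F_2 = 10^(3.10/10) = 2.042, G_2 = 10^(−3.10/10) = 0.4898
Friis cascade:
  F = 1.271 + (2.042 − 1)/14.45 = 1.343
NF = 10 log₁₀(1.343) = 1.28 dB

1.28 dB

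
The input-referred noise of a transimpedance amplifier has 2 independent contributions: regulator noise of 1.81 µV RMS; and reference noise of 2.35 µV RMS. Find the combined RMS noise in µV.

2.97 µV

Uncorrelated sources add in power (mean-square): V_tot = √(ΣV_i²)
V_tot = √[(1.81×10⁻⁶)² + (2.35×10⁻⁶)²] = 2.97×10⁻⁶ V = 2.97 µV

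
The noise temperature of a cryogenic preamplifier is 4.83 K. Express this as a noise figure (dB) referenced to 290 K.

F = 1 + T_e/T₀ = 1 + 4.83/290 = 1.01666
NF = 10 log₁₀(1.01666) = 0.072 dB

0.072 dB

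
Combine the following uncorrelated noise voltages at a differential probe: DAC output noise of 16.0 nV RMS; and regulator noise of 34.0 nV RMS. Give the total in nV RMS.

37.6 nV

Uncorrelated sources add in power (mean-square): V_tot = √(ΣV_i²)
V_tot = √[(1.60×10⁻⁸)² + (3.40×10⁻⁸)²] = 3.76×10⁻⁸ V = 37.6 nV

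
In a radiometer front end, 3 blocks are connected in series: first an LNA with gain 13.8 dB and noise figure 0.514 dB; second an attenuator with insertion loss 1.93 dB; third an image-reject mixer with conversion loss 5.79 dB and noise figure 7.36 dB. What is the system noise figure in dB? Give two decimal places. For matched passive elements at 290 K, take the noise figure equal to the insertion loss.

1.58 dB

Convert to linear (a loss of L dB is a gain of −L dB): F_i = 10^(NF_i/10), G_i = 10^(G_i,dB/10)
  Stage 1: F_1 = 10^(0.514/10) = 1.126, G_1 = 10^(13.8/10) = 23.99
  Stage 2: F_2 = 10^(1.93/10) = 1.560, G_2 = 10^(−1.93/10) = 0.6412
  Stage 3: F_3 = 10^(7.36/10) = 5.445, G_3 = 10^(−5.79/10) = 0.2636
Friis cascade:
  F = 1.126 + (1.560 − 1)/23.99 + (5.445 − 1)/15.38 = 1.438
NF = 10 log₁₀(1.438) = 1.58 dB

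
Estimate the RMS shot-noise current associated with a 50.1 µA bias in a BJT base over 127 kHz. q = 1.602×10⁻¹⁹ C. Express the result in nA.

I_n = √(2qI·B)
2qI·B = 2 × 1.602×10⁻¹⁹ × 5.01×10⁻⁵ × 1.27×10⁵ = 2.04×10⁻¹⁸ A²
I_n = √(2.04×10⁻¹⁸) = 1.43×10⁻⁹ A = 1.43 nA

1.43 nA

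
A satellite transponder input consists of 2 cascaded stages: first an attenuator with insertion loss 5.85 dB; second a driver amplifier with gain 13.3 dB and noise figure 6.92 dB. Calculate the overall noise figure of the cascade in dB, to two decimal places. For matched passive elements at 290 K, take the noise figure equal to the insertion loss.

12.77 dB

Convert to linear (a loss of L dB is a gain of −L dB): F_i = 10^(NF_i/10), G_i = 10^(G_i,dB/10)
  Stage 1: F_1 = 10^(5.85/10) = 3.846, G_1 = 10^(−5.85/10) = 0.2600
  Stage 2: F_2 = 10^(6.92/10) = 4.920, G_2 = 10^(13.3/10) = 21.38
Friis cascade:
  F = 3.846 + (4.920 − 1)/0.2600 = 18.92
NF = 10 log₁₀(18.92) = 12.77 dB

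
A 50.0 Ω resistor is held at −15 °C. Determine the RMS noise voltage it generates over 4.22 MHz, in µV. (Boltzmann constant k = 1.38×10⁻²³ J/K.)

1.73 µV

T = −15 °C + 273.15 = 258.15 K
V_n = √(4kTRB)
4kTRB = 4 × 1.38×10⁻²³ × 258.15 × 5.00×10¹ × 4.22×10⁶ = 3.01×10⁻¹² V²
V_n = √(3.01×10⁻¹²) = 1.73×10⁻⁶ V = 1.73 µV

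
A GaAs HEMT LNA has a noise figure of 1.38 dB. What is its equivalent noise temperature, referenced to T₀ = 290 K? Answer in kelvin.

108 K

F = 10^(1.38/10) = 1.37404
T_e = (F − 1)·T₀ = (1.37404 − 1) × 290 = 108 K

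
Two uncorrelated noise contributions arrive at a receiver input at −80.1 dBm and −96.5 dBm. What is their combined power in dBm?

−80.0 dBm

Convert to linear, add, convert back:
P₁ = 9.77×10⁻¹² W, P₂ = 2.24×10⁻¹³ W
P_tot = 1.00×10⁻¹¹ W → 10 log₁₀(P_tot / 10⁻³) = −80.0 dBm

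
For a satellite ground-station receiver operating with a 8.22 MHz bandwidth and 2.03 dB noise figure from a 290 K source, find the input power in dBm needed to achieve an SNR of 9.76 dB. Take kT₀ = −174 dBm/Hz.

Sensitivity = −174 + 10 log₁₀(B) + NF + SNR_min
= −174 + 69.15 + 2.03 + 9.76
= −93.06 dBm → −93.1 dBm

−93.1 dBm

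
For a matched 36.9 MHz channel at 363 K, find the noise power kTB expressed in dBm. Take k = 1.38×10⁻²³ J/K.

−97.3 dBm

P_n = kTB = 1.38×10⁻²³ × 363 × 3.69×10⁷ = 1.85×10⁻¹³ W
In dBm: 10 log₁₀(1.85×10⁻¹³ / 10⁻³) = −97.3 dBm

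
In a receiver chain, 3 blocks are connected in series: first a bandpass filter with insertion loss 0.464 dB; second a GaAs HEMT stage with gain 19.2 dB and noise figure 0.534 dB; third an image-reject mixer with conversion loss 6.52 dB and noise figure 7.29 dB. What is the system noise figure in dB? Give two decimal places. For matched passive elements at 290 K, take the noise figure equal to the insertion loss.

1.19 dB

Convert to linear (a loss of L dB is a gain of −L dB): F_i = 10^(NF_i/10), G_i = 10^(G_i,dB/10)
  Stage 1: F_1 = 10^(0.464/10) = 1.113, G_1 = 10^(−0.464/10) = 0.8987
  Stage 2: F_2 = 10^(0.534/10) = 1.131, G_2 = 10^(19.2/10) = 83.18
  Stage 3: F_3 = 10^(7.29/10) = 5.358, G_3 = 10^(−6.52/10) = 0.2228
Friis cascade:
  F = 1.113 + (1.131 − 1)/0.8987 + (5.358 − 1)/74.75 = 1.317
NF = 10 log₁₀(1.317) = 1.19 dB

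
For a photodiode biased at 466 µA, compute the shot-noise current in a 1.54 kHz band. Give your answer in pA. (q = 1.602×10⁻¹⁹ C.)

480 pA

I_n = √(2qI·B)
2qI·B = 2 × 1.602×10⁻¹⁹ × 4.66×10⁻⁴ × 1.54×10³ = 2.30×10⁻¹⁹ A²
I_n = √(2.30×10⁻¹⁹) = 4.80×10⁻¹⁰ A = 480 pA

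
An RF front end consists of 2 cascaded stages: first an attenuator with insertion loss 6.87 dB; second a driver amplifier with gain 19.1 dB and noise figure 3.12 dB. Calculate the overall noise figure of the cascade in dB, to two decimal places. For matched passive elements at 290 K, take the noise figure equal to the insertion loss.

9.99 dB

Convert to linear (a loss of L dB is a gain of −L dB): F_i = 10^(NF_i/10), G_i = 10^(G_i,dB/10)
  Stage 1: F_1 = 10^(6.87/10) = 4.864, G_1 = 10^(−6.87/10) = 0.2056
  Stage 2: F_2 = 10^(3.12/10) = 2.051, G_2 = 10^(19.1/10) = 81.28
Friis cascade:
  F = 4.864 + (2.051 − 1)/0.2056 = 9.977
NF = 10 log₁₀(9.977) = 9.99 dB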